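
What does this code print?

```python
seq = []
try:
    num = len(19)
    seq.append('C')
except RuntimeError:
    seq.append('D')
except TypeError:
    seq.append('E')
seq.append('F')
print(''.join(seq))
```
EF

TypeError is caught by its specific handler, not RuntimeError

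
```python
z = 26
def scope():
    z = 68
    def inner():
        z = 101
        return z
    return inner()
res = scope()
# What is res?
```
101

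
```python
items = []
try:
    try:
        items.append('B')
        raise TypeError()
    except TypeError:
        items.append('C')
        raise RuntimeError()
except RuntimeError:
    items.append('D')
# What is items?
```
['B', 'C', 'D']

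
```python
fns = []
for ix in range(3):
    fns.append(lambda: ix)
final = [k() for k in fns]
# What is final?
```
[2, 2, 2]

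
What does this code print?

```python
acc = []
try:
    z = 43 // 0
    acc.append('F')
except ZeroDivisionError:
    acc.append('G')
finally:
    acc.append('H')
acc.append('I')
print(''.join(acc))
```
GHI

finally always runs, even after exception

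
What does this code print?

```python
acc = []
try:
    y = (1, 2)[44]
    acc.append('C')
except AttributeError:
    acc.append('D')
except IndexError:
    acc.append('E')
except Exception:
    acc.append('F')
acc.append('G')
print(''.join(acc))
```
EG

IndexError matches before generic Exception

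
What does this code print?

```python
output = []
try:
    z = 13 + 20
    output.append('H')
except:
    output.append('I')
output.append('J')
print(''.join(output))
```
HJ

No exception, try block completes normally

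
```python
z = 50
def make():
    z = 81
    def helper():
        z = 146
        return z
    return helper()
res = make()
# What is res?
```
146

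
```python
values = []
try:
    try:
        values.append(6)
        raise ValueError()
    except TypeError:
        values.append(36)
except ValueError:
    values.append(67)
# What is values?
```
[6, 67]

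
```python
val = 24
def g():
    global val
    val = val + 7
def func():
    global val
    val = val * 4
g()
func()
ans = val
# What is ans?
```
124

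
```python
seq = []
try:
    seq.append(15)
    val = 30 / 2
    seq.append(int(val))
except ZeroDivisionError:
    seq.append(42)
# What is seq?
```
[15, 15]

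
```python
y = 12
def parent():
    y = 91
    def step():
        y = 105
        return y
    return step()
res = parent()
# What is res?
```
105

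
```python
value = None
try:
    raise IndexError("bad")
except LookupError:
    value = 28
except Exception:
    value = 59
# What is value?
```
28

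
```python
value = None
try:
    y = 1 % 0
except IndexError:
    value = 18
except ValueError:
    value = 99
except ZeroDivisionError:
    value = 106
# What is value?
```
106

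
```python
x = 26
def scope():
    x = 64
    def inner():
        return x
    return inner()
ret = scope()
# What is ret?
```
64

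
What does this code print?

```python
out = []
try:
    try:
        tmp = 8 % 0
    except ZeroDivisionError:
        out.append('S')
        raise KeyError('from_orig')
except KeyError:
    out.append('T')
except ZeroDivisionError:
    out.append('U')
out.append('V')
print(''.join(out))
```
STV

KeyError raised and caught, original ZeroDivisionError not re-raised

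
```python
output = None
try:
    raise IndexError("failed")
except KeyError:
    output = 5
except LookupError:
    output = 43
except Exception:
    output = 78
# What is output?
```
43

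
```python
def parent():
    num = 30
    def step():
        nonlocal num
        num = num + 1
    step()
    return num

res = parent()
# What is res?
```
31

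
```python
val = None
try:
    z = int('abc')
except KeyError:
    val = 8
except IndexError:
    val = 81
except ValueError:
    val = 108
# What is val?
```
108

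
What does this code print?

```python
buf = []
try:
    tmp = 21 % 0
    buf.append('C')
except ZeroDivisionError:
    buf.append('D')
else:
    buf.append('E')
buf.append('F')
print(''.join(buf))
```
DF

else block skipped when exception is caught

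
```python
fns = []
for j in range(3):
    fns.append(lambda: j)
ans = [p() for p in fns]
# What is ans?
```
[2, 2, 2]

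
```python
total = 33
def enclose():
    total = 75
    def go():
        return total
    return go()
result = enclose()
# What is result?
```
75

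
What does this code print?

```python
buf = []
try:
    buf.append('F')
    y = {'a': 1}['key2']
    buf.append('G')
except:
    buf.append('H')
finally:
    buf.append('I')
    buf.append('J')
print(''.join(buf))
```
FHIJ

Code before exception runs, then except, then all of finally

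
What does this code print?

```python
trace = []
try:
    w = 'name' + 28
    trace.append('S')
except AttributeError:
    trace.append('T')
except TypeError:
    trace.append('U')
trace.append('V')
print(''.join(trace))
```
UV

TypeError is caught by its specific handler, not AttributeError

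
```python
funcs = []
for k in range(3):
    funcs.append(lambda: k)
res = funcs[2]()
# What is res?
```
2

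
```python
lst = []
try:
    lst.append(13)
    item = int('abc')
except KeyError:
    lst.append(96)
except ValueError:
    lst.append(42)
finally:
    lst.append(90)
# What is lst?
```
[13, 42, 90]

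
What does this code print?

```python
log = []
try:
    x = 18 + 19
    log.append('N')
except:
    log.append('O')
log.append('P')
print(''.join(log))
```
NP

No exception, try block completes normally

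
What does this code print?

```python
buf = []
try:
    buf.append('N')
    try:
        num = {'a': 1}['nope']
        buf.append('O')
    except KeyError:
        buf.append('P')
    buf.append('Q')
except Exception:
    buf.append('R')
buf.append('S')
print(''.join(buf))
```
NPQS

Inner exception caught by inner handler, outer continues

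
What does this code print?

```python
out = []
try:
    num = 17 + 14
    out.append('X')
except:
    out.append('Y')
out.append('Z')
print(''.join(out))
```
XZ

No exception, try block completes normally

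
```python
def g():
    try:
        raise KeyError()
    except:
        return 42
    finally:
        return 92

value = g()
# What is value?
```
92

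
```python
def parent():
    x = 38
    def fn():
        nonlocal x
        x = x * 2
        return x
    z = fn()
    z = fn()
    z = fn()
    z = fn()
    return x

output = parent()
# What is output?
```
608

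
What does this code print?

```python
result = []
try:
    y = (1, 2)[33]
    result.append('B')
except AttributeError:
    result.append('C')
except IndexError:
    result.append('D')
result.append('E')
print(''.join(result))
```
DE

IndexError is caught by its specific handler, not AttributeError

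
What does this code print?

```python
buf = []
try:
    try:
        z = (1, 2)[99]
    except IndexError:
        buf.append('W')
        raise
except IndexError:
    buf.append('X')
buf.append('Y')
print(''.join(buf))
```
WXY

raise without argument re-raises current exception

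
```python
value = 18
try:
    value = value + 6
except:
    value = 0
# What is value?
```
24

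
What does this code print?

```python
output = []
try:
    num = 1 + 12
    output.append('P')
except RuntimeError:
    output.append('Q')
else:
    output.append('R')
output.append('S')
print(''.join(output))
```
PRS

else block runs when no exception occurs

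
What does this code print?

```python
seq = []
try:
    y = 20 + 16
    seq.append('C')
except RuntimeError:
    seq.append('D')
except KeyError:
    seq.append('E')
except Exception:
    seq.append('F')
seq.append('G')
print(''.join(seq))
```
CG

No exception, try block completes normally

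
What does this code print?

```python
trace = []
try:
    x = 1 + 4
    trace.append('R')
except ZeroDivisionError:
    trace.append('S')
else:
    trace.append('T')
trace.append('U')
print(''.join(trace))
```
RTU

else block runs when no exception occurs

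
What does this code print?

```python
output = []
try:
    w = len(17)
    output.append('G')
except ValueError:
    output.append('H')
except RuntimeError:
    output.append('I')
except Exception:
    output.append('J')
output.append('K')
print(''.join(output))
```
JK

TypeError not specifically caught, falls to Exception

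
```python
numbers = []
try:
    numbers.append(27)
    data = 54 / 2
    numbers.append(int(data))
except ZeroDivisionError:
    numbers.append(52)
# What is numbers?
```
[27, 27]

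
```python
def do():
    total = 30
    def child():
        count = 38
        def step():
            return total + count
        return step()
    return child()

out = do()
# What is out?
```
68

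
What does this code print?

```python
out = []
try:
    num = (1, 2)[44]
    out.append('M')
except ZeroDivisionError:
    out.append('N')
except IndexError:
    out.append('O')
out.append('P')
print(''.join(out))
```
OP

IndexError is caught by its specific handler, not ZeroDivisionError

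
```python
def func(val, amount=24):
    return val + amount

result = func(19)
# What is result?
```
43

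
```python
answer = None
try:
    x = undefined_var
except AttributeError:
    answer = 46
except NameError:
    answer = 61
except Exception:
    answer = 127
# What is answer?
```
61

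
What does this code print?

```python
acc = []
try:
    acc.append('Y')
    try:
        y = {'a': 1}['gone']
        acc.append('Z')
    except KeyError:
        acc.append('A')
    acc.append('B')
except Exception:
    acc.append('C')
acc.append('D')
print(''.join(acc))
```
YABD

Inner exception caught by inner handler, outer continues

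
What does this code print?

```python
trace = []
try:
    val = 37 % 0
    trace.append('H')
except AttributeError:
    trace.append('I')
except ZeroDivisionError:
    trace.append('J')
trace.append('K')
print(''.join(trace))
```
JK

ZeroDivisionError is caught by its specific handler, not AttributeError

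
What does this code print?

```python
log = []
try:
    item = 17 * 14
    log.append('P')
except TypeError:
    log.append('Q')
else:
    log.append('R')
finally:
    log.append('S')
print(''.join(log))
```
PRS

else runs before finally when no exception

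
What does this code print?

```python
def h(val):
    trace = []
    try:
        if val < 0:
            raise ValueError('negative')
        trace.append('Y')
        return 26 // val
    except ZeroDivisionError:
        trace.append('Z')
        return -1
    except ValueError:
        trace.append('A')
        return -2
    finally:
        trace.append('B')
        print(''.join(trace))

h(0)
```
YZB

val=0 causes ZeroDivisionError, caught, finally prints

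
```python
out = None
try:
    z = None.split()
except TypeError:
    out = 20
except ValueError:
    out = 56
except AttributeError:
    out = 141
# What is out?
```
141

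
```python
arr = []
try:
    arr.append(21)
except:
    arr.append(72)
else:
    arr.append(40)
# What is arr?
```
[21, 40]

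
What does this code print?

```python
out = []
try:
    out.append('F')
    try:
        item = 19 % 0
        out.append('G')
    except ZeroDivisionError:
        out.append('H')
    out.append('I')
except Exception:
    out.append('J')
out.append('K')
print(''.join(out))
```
FHIK

Inner exception caught by inner handler, outer continues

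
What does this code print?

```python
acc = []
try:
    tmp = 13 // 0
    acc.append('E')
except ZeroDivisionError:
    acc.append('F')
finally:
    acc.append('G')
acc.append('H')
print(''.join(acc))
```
FGH

finally always runs, even after exception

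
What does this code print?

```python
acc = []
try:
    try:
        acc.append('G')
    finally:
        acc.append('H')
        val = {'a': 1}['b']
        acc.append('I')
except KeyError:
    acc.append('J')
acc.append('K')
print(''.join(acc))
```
GHJK

Exception in inner finally caught by outer except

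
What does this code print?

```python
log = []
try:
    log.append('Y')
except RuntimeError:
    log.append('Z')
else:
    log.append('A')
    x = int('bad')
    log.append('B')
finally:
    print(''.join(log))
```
YA

Try succeeds, else appends 'A', ValueError in else is uncaught, finally prints before exception propagates ('B' never appended)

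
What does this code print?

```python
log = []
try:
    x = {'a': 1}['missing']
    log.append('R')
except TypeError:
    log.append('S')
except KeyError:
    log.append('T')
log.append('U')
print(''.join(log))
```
TU

KeyError is caught by its specific handler, not TypeError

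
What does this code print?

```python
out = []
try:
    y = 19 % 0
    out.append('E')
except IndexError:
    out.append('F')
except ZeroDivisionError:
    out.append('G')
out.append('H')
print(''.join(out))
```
GH

ZeroDivisionError is caught by its specific handler, not IndexError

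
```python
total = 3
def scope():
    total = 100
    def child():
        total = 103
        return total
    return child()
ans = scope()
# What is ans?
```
103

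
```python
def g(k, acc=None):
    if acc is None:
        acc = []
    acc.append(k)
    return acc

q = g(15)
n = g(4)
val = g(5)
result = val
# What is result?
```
[5]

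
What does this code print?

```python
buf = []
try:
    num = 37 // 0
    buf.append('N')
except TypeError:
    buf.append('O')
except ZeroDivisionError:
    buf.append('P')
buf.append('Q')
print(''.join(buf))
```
PQ

ZeroDivisionError is caught by its specific handler, not TypeError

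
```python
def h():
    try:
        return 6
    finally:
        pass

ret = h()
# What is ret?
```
6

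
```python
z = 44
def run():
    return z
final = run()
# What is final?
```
44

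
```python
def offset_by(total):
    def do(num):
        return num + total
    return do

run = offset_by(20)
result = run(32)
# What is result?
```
52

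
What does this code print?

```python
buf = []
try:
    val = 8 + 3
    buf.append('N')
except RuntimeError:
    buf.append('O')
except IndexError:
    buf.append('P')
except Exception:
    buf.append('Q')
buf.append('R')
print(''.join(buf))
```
NR

No exception, try block completes normally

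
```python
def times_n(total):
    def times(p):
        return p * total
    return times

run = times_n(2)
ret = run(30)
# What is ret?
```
60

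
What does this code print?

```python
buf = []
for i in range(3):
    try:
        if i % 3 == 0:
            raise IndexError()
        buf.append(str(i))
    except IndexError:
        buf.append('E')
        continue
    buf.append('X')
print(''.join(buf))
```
E1X2X

continue in except skips rest of loop body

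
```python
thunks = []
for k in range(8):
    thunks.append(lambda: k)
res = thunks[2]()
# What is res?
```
7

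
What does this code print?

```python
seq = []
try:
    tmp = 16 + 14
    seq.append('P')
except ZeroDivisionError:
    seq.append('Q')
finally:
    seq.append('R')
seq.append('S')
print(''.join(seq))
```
PRS

finally runs after normal execution too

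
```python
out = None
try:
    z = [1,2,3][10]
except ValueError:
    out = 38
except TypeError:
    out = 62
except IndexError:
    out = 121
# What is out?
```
121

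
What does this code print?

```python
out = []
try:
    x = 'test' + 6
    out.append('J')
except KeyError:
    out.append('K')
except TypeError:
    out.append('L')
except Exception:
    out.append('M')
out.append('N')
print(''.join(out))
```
LN

TypeError matches before generic Exception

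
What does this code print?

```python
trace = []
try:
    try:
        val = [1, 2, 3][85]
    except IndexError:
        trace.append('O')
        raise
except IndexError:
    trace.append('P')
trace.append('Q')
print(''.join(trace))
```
OPQ

raise without argument re-raises current exception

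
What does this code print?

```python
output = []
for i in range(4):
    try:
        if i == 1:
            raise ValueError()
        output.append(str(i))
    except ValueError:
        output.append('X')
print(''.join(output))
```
0X23

Exception on i=1 caught, loop continues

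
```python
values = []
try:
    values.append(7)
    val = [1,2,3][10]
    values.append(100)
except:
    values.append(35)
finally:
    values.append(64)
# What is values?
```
[7, 35, 64]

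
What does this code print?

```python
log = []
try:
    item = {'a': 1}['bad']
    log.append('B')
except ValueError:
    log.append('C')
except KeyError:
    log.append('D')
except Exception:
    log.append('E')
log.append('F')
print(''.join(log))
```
DF

KeyError matches before generic Exception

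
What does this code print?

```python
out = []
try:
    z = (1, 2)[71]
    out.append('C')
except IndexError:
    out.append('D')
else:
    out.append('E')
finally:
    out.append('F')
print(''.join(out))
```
DF

Exception: except runs, else skipped, finally runs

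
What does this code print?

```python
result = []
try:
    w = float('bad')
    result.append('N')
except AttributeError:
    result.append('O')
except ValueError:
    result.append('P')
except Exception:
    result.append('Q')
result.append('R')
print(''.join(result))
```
PR

ValueError matches before generic Exception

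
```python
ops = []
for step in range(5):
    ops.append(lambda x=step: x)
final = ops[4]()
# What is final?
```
4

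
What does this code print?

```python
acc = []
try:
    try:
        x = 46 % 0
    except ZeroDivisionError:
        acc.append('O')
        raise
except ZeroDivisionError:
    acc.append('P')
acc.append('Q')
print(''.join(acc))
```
OPQ

raise without argument re-raises current exception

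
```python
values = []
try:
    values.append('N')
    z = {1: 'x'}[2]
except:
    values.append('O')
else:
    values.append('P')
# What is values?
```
['N', 'O']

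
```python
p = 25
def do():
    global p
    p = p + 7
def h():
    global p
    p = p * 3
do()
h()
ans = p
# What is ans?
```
96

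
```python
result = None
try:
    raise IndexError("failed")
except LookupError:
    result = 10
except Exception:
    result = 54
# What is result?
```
10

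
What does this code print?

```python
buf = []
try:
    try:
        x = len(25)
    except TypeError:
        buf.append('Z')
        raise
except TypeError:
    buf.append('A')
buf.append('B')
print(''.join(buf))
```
ZAB

raise without argument re-raises current exception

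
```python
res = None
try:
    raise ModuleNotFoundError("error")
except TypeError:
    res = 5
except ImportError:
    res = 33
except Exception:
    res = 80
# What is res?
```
33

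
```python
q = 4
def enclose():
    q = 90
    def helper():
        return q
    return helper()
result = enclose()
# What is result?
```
90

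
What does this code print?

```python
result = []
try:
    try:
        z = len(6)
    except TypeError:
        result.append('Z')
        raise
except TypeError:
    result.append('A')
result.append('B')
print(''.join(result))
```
ZAB

raise without argument re-raises current exception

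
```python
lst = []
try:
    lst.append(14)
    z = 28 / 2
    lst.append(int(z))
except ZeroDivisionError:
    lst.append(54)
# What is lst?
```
[14, 14]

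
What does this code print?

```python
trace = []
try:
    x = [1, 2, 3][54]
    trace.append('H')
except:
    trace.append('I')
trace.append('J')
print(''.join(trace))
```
IJ

Exception raised in try, caught by bare except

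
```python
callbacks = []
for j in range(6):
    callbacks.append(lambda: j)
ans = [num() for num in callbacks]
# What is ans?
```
[5, 5, 5, 5, 5, 5]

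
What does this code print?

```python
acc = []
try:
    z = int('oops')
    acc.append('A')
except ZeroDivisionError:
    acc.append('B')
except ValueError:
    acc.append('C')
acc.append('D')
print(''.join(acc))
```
CD

ValueError is caught by its specific handler, not ZeroDivisionError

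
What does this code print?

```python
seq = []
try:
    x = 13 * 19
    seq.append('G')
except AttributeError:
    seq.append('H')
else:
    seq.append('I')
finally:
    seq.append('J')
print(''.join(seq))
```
GIJ

else runs before finally when no exception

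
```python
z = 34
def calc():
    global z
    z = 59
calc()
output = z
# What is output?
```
59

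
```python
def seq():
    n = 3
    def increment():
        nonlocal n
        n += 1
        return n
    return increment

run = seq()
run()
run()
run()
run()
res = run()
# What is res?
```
8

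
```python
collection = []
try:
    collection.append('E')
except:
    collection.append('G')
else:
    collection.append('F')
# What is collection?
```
['E', 'F']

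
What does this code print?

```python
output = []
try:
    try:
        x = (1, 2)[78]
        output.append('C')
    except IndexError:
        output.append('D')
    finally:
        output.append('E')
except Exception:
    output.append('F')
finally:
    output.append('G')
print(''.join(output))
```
DEG

Both finally blocks run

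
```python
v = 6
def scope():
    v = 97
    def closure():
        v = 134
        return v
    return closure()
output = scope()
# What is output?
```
134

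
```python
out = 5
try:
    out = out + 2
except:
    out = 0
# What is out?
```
7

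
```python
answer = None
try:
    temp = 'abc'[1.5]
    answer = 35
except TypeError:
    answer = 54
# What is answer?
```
54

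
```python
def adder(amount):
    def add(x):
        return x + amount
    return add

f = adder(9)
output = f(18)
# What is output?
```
27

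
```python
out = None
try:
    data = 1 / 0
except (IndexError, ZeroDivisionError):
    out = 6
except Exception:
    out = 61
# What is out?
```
6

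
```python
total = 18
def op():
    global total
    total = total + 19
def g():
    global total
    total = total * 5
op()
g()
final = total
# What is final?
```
185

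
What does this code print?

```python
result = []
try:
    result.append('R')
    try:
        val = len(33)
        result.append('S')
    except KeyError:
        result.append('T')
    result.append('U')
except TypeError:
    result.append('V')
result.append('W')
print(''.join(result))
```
RVW

Inner handler doesn't match, propagates to outer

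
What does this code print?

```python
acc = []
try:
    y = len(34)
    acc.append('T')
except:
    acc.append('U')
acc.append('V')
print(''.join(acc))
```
UV

Exception raised in try, caught by bare except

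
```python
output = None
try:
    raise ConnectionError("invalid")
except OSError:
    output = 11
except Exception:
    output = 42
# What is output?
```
11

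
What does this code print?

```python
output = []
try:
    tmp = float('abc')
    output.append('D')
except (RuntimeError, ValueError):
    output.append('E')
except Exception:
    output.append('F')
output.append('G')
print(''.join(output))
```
EG

ValueError matches tuple containing it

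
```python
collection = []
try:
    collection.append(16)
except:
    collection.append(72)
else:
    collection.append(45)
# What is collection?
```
[16, 45]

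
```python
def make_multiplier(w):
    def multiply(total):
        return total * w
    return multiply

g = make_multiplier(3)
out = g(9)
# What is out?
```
27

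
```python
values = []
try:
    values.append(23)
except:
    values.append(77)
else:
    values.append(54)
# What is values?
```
[23, 54]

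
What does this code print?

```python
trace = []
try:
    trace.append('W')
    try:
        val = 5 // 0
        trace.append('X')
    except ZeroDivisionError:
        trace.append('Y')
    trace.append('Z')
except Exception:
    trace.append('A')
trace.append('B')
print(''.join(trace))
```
WYZB

Inner exception caught by inner handler, outer continues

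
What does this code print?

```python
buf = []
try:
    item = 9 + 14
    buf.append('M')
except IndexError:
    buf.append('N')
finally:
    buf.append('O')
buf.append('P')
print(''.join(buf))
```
MOP

finally runs after normal execution too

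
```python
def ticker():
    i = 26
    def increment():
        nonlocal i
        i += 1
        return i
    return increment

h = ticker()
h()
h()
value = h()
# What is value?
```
29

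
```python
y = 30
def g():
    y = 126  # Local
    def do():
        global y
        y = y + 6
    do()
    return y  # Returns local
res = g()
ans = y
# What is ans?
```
36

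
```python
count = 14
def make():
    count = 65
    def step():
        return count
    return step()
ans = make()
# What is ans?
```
65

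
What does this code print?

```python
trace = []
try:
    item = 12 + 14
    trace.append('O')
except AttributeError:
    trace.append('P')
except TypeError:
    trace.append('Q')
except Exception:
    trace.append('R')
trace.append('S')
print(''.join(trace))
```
OS

No exception, try block completes normally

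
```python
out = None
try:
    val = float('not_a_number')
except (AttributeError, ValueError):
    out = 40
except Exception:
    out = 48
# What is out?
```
40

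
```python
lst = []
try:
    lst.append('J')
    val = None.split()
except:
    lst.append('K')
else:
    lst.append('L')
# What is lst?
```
['J', 'K']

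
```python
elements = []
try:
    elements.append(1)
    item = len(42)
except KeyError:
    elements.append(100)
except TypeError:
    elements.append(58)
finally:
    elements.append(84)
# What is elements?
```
[1, 58, 84]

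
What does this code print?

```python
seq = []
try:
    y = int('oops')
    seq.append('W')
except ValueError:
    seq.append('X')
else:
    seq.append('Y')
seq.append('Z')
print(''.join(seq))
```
XZ

else block skipped when exception is caught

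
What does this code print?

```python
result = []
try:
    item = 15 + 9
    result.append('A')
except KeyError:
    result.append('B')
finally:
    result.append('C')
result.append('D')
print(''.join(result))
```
ACD

finally runs after normal execution too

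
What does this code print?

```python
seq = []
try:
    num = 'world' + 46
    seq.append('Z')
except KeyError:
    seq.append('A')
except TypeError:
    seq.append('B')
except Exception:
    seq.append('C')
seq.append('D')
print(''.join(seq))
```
BD

TypeError matches before generic Exception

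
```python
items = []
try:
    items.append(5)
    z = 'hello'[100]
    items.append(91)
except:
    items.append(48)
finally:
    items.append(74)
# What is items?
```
[5, 48, 74]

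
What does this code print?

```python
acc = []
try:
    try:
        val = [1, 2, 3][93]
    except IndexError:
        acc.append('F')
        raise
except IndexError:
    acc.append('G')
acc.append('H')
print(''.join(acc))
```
FGH

raise without argument re-raises current exception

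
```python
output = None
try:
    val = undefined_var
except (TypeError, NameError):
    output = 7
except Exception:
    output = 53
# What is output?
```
7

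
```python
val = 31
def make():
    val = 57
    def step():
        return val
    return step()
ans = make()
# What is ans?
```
57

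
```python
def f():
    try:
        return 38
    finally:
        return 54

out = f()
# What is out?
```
54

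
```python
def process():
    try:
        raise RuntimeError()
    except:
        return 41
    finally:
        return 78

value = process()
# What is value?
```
78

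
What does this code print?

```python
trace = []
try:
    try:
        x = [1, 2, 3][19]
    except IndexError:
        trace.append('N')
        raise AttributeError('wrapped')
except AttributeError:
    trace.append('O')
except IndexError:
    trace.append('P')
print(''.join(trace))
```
NO

New AttributeError raised, caught by outer AttributeError handler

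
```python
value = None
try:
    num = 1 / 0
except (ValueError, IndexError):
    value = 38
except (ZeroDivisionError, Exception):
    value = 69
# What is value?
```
69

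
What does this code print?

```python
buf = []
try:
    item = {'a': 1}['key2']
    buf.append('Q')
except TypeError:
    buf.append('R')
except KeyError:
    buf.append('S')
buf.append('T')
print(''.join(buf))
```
ST

KeyError is caught by its specific handler, not TypeError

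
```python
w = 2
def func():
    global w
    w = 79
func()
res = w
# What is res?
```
79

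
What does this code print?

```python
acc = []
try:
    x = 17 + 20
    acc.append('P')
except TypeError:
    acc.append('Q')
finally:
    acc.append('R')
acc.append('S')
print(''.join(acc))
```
PRS

finally runs after normal execution too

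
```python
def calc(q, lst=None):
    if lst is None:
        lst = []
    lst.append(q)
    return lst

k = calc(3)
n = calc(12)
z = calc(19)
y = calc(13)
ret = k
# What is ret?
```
[3]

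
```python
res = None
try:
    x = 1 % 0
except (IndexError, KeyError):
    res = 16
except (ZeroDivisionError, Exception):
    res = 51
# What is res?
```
51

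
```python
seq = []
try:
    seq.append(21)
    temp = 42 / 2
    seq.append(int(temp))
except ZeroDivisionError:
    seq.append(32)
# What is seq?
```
[21, 21]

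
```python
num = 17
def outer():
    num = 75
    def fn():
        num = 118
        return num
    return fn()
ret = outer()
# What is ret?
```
118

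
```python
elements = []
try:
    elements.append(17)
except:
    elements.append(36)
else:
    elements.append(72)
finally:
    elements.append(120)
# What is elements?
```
[17, 72, 120]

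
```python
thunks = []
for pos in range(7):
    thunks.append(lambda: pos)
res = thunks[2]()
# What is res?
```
6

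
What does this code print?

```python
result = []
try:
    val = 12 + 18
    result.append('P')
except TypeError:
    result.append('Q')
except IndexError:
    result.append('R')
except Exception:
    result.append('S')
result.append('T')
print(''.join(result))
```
PT

No exception, try block completes normally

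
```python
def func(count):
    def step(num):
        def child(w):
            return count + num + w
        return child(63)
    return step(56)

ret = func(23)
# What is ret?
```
142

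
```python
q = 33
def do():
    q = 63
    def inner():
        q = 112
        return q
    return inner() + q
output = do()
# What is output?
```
175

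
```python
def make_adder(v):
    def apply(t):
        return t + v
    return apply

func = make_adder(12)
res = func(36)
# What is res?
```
48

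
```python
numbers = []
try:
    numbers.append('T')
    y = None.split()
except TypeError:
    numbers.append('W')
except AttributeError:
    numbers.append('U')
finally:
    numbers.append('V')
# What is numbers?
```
['T', 'U', 'V']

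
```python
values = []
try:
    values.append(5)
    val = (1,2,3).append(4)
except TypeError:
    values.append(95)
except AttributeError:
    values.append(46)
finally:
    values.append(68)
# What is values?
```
[5, 46, 68]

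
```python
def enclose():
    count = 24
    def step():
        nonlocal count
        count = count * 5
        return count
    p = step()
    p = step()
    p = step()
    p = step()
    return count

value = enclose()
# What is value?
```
15000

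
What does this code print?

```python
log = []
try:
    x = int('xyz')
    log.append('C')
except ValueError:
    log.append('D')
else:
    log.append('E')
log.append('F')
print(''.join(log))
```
DF

else block skipped when exception is caught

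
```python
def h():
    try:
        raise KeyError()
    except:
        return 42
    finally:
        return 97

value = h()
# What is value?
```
97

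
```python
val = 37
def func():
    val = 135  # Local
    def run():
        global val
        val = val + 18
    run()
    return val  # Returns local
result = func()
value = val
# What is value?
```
55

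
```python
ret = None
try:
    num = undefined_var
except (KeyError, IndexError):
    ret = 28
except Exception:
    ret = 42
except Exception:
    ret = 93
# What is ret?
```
42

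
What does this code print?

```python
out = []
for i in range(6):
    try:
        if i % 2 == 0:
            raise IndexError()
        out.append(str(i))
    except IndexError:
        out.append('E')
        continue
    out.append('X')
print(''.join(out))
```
E1XE3XE5X

continue in except skips rest of loop body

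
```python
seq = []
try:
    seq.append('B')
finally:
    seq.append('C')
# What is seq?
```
['B', 'C']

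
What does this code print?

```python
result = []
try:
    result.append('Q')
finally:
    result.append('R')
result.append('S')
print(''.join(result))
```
QRS

try/finally without except, no exception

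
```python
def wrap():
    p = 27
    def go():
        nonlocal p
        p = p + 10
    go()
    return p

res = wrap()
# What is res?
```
37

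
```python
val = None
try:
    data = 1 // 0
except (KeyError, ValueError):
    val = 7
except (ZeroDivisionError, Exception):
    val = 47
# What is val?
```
47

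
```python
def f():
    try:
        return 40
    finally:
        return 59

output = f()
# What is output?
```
59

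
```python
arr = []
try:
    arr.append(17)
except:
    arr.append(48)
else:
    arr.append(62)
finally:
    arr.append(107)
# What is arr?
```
[17, 62, 107]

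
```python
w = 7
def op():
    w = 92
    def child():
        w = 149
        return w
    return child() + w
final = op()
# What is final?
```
241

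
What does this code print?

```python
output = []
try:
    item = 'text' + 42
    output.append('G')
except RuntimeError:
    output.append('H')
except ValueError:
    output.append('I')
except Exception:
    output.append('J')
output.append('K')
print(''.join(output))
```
JK

TypeError not specifically caught, falls to Exception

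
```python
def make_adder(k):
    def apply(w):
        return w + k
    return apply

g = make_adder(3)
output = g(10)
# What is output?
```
13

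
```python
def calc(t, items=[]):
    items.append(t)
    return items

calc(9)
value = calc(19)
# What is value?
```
[9, 19]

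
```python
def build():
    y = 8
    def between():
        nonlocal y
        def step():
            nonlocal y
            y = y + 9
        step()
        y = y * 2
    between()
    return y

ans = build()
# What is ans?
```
34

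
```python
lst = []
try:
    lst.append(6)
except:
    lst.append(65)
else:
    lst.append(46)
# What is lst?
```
[6, 46]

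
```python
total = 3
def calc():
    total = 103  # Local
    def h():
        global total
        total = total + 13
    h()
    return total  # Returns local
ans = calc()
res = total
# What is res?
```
16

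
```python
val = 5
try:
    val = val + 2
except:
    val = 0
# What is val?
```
7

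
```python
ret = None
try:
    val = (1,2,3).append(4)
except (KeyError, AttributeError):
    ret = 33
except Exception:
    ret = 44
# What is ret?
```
33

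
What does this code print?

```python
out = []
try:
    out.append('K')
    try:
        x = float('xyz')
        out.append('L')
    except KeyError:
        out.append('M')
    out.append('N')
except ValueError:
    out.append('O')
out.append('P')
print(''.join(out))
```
KOP

Inner handler doesn't match, propagates to outer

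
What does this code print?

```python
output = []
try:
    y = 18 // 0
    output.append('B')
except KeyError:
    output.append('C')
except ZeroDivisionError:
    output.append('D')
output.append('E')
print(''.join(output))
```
DE

ZeroDivisionError is caught by its specific handler, not KeyError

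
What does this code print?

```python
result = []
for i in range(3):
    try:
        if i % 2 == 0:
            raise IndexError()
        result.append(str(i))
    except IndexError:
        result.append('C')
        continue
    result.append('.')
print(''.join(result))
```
C1.C

continue in except skips rest of loop body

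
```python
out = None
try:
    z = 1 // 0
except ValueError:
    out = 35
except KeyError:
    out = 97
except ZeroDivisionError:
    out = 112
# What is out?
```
112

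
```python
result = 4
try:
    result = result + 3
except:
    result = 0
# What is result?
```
7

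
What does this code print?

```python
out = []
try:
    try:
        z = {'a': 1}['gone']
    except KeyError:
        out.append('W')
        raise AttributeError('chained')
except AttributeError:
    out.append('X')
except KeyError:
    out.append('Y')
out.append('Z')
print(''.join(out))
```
WXZ

AttributeError raised and caught, original KeyError not re-raised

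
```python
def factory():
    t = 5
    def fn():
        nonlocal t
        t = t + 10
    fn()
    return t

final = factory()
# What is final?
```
15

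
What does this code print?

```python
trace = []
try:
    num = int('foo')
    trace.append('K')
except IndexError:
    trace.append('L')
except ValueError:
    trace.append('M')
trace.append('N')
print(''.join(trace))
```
MN

ValueError is caught by its specific handler, not IndexError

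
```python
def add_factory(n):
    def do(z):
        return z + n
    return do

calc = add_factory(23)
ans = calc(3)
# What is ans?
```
26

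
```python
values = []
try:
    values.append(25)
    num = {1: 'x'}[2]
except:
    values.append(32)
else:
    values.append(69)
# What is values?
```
[25, 32]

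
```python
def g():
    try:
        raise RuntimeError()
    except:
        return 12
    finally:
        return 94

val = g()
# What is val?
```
94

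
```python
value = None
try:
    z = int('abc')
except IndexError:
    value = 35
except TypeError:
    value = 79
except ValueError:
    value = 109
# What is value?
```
109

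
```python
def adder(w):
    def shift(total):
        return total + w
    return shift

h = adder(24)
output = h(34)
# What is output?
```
58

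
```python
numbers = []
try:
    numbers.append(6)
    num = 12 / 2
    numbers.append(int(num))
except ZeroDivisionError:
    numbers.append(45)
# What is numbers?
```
[6, 6]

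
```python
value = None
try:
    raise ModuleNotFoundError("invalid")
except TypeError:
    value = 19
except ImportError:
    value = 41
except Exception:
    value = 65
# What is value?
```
41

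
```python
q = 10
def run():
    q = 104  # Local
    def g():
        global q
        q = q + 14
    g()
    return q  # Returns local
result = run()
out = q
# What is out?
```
24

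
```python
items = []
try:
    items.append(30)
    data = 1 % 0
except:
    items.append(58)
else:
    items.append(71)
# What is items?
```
[30, 58]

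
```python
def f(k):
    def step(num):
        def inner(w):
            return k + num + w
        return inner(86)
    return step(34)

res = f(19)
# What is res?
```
139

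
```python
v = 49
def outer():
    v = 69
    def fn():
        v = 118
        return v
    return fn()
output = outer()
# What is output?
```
118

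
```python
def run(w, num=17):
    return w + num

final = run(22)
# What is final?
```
39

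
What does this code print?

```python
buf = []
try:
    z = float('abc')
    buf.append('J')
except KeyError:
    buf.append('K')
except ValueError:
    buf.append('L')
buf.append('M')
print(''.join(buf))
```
LM

ValueError is caught by its specific handler, not KeyError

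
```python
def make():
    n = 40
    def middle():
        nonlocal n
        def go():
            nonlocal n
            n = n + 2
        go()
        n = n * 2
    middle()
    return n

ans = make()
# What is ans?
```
84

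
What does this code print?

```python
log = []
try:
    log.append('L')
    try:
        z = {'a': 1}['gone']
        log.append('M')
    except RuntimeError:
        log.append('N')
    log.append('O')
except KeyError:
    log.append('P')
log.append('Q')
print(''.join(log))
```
LPQ

Inner handler doesn't match, propagates to outer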